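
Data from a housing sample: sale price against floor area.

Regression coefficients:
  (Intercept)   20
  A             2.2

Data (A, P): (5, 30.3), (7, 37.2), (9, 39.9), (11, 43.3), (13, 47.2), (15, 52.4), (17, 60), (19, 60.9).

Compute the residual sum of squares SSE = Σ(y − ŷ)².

SSE = 14.44

A=5: P̂ = 20 + 2.2·5 = 31; r = 30.3 − 31 = -0.7
A=7: P̂ = 20 + 2.2·7 = 35.4; r = 37.2 − 35.4 = 1.8
A=9: P̂ = 20 + 2.2·9 = 39.8; r = 39.9 − 39.8 = 0.1
A=11: P̂ = 20 + 2.2·11 = 44.2; r = 43.3 − 44.2 = -0.9
A=13: P̂ = 20 + 2.2·13 = 48.6; r = 47.2 − 48.6 = -1.4
A=15: P̂ = 20 + 2.2·15 = 53; r = 52.4 − 53 = -0.6
A=17: P̂ = 20 + 2.2·17 = 57.4; r = 60 − 57.4 = 2.6
A=19: P̂ = 20 + 2.2·19 = 61.8; r = 60.9 − 61.8 = -0.9
SSE = 0.49 + 3.24 + 0.01 + 0.81 + 1.96 + 0.36 + 6.76 + 0.81 = 14.44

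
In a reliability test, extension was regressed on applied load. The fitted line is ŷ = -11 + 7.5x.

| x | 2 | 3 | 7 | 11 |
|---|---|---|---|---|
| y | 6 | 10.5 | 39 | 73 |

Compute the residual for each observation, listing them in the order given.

x=2: ŷ = -11 + 7.5·2 = 4; e = 6 − 4 = 2
x=3: ŷ = -11 + 7.5·3 = 11.5; e = 10.5 − 11.5 = -1
x=7: ŷ = -11 + 7.5·7 = 41.5; e = 39 − 41.5 = -2.5
x=11: ŷ = -11 + 7.5·11 = 71.5; e = 73 − 71.5 = 1.5

2, -1, -2.5, 1.5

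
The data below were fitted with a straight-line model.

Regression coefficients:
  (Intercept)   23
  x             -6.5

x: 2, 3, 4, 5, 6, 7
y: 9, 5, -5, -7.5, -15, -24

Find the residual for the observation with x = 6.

ŷ = 23 − 6.5·6 = -16
r = -15 − (-16) = 1

r = 1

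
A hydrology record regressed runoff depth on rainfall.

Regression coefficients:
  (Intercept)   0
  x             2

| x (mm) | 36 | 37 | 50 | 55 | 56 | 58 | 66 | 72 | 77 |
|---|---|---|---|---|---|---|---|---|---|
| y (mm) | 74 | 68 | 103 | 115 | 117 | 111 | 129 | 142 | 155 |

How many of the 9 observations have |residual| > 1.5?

8

x=36: ŷ = 2·36 = 72; r = 74 − 72 = 2
x=37: ŷ = 2·37 = 74; r = 68 − 74 = -6
x=50: ŷ = 2·50 = 100; r = 103 − 100 = 3
x=55: ŷ = 2·55 = 110; r = 115 − 110 = 5
x=56: ŷ = 2·56 = 112; r = 117 − 112 = 5
x=58: ŷ = 2·58 = 116; r = 111 − 116 = -5
x=66: ŷ = 2·66 = 132; r = 129 − 132 = -3
x=72: ŷ = 2·72 = 144; r = 142 − 144 = -2
x=77: ŷ = 2·77 = 154; r = 155 − 154 = 1
|r| > 1.5: x=36 (|r|=2), x=37 (|r|=6), x=50 (|r|=3), x=55 (|r|=5), x=56 (|r|=5), x=58 (|r|=5), x=66 (|r|=3), x=72 (|r|=2) → 8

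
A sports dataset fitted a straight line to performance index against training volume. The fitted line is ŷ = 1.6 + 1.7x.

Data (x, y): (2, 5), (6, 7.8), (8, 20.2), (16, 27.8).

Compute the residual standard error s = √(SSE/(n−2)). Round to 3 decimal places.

x=2: ŷ = 1.6 + 1.7·2 = 5; e = 5 − 5 = 0
x=6: ŷ = 1.6 + 1.7·6 = 11.8; e = 7.8 − 11.8 = -4
x=8: ŷ = 1.6 + 1.7·8 = 15.2; e = 20.2 − 15.2 = 5
x=16: ŷ = 1.6 + 1.7·16 = 28.8; e = 27.8 − 28.8 = -1
SSE = 0 + 16 + 25 + 1 = 42
s = √(42/2) = √21 ≈ 4.583

s = 4.583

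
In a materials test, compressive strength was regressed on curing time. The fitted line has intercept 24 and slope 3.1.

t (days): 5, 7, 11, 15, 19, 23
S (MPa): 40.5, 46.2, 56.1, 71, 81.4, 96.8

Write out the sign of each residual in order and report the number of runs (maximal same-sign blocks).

5 runs

t=5: Ŝ = 24 + 3.1·5 = 39.5; r = 40.5 − 39.5 = 1
t=7: Ŝ = 24 + 3.1·7 = 45.7; r = 46.2 − 45.7 = 0.5
t=11: Ŝ = 24 + 3.1·11 = 58.1; r = 56.1 − 58.1 = -2
t=15: Ŝ = 24 + 3.1·15 = 70.5; r = 71 − 70.5 = 0.5
t=19: Ŝ = 24 + 3.1·19 = 82.9; r = 81.4 − 82.9 = -1.5
t=23: Ŝ = 24 + 3.1·23 = 95.3; r = 96.8 − 95.3 = 1.5
Signs: + + − + − +
Runs: +×2, −×1, +×1, −×1, +×1 → 5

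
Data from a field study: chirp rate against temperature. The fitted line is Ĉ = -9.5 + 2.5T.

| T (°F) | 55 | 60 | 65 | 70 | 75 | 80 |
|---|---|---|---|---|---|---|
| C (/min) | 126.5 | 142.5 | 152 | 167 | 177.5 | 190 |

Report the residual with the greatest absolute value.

T=55: Ĉ = -9.5 + 2.5·55 = 128; e = 126.5 − 128 = -1.5
T=60: Ĉ = -9.5 + 2.5·60 = 140.5; e = 142.5 − 140.5 = 2
T=65: Ĉ = -9.5 + 2.5·65 = 153; e = 152 − 153 = -1
T=70: Ĉ = -9.5 + 2.5·70 = 165.5; e = 167 − 165.5 = 1.5
T=75: Ĉ = -9.5 + 2.5·75 = 178; e = 177.5 − 178 = -0.5
T=80: Ĉ = -9.5 + 2.5·80 = 190.5; e = 190 − 190.5 = -0.5
Largest |e| is 2 at T = 60, residual 2.

e = 2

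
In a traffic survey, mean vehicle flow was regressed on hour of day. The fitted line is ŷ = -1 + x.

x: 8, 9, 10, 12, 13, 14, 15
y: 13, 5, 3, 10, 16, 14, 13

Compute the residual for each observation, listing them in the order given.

x=8: ŷ = -1 + 8 = 7; r = 13 − 7 = 6
x=9: ŷ = -1 + 9 = 8; r = 5 − 8 = -3
x=10: ŷ = -1 + 10 = 9; r = 3 − 9 = -6
x=12: ŷ = -1 + 12 = 11; r = 10 − 11 = -1
x=13: ŷ = -1 + 13 = 12; r = 16 − 12 = 4
x=14: ŷ = -1 + 14 = 13; r = 14 − 13 = 1
x=15: ŷ = -1 + 15 = 14; r = 13 − 14 = -1

6, -3, -6, -1, 4, 1, -1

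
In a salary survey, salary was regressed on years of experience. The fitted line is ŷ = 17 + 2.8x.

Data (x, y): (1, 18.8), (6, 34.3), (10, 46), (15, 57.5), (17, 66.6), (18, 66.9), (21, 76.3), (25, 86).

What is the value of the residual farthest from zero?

x=1: ŷ = 17 + 2.8·1 = 19.8; r = 18.8 − 19.8 = -1
x=6: ŷ = 17 + 2.8·6 = 33.8; r = 34.3 − 33.8 = 0.5
x=10: ŷ = 17 + 2.8·10 = 45; r = 46 − 45 = 1
x=15: ŷ = 17 + 2.8·15 = 59; r = 57.5 − 59 = -1.5
x=17: ŷ = 17 + 2.8·17 = 64.6; r = 66.6 − 64.6 = 2
x=18: ŷ = 17 + 2.8·18 = 67.4; r = 66.9 − 67.4 = -0.5
x=21: ŷ = 17 + 2.8·21 = 75.8; r = 76.3 − 75.8 = 0.5
x=25: ŷ = 17 + 2.8·25 = 87; r = 86 − 87 = -1
Largest |r| is 2 at x = 17, residual 2.

r = 2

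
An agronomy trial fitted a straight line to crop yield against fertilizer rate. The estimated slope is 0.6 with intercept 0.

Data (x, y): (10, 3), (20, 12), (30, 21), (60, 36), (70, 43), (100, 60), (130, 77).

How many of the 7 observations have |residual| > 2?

2

x=10: ŷ = 0.6·10 = 6; r = 3 − 6 = -3
x=20: ŷ = 0.6·20 = 12; r = 12 − 12 = 0
x=30: ŷ = 0.6·30 = 18; r = 21 − 18 = 3
x=60: ŷ = 0.6·60 = 36; r = 36 − 36 = 0
x=70: ŷ = 0.6·70 = 42; r = 43 − 42 = 1
x=100: ŷ = 0.6·100 = 60; r = 60 − 60 = 0
x=130: ŷ = 0.6·130 = 78; r = 77 − 78 = -1
|r| > 2: x=10 (|r|=3), x=30 (|r|=3) → 2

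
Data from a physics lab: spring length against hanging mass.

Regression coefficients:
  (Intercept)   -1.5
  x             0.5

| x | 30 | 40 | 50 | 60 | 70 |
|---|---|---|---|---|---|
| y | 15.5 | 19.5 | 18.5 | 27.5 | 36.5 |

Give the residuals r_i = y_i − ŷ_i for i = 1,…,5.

2, 1, -5, -1, 3

x=30: ŷ = -1.5 + 0.5·30 = 13.5; r = 15.5 − 13.5 = 2
x=40: ŷ = -1.5 + 0.5·40 = 18.5; r = 19.5 − 18.5 = 1
x=50: ŷ = -1.5 + 0.5·50 = 23.5; r = 18.5 − 23.5 = -5
x=60: ŷ = -1.5 + 0.5·60 = 28.5; r = 27.5 − 28.5 = -1
x=70: ŷ = -1.5 + 0.5·70 = 33.5; r = 36.5 − 33.5 = 3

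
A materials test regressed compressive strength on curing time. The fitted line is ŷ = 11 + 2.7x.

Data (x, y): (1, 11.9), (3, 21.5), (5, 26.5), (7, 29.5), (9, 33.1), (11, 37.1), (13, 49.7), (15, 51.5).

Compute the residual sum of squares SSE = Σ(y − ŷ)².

SSE = 43.92

x=1: ŷ = 11 + 2.7·1 = 13.7; e = 11.9 − 13.7 = -1.8
x=3: ŷ = 11 + 2.7·3 = 19.1; e = 21.5 − 19.1 = 2.4
x=5: ŷ = 11 + 2.7·5 = 24.5; e = 26.5 − 24.5 = 2
x=7: ŷ = 11 + 2.7·7 = 29.9; e = 29.5 − 29.9 = -0.4
x=9: ŷ = 11 + 2.7·9 = 35.3; e = 33.1 − 35.3 = -2.2
x=11: ŷ = 11 + 2.7·11 = 40.7; e = 37.1 − 40.7 = -3.6
x=13: ŷ = 11 + 2.7·13 = 46.1; e = 49.7 − 46.1 = 3.6
x=15: ŷ = 11 + 2.7·15 = 51.5; e = 51.5 − 51.5 = 0
SSE = 3.24 + 5.76 + 4 + 0.16 + 4.84 + 12.96 + 12.96 + 0 = 43.92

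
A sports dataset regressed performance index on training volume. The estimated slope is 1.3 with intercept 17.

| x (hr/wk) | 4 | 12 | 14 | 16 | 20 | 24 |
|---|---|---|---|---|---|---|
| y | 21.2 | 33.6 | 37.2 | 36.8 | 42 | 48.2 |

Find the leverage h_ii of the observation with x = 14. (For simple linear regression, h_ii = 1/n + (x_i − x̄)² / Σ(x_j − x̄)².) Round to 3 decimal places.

h = 0.171

x̄ = (4 + 12 + 14 + 16 + 20 + 24)/6 = 15
Σ(x − x̄)² = 121 + 9 + 1 + 1 + 25 + 81 = 238
h = 1/6 + (-1)²/238 = 0.166667 + 0.00420168 = 0.171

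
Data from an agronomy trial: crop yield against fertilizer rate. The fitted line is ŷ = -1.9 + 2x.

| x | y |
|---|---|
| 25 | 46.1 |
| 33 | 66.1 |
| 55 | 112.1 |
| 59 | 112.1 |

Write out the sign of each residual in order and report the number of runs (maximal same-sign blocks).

3 runs

x=25: ŷ = -1.9 + 2·25 = 48.1; r = 46.1 − 48.1 = -2
x=33: ŷ = -1.9 + 2·33 = 64.1; r = 66.1 − 64.1 = 2
x=55: ŷ = -1.9 + 2·55 = 108.1; r = 112.1 − 108.1 = 4
x=59: ŷ = -1.9 + 2·59 = 116.1; r = 112.1 − 116.1 = -4
Signs: − + + −
Runs: −×1, +×2, −×1 → 3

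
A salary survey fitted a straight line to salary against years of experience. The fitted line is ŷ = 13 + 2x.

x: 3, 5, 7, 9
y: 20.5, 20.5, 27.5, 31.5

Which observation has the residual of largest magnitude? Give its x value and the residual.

x=3: ŷ = 13 + 2·3 = 19; r = 20.5 − 19 = 1.5
x=5: ŷ = 13 + 2·5 = 23; r = 20.5 − 23 = -2.5
x=7: ŷ = 13 + 2·7 = 27; r = 27.5 − 27 = 0.5
x=9: ŷ = 13 + 2·9 = 31; r = 31.5 − 31 = 0.5
Largest |r| is 2.5 at x = 5, residual -2.5.

x = 5, r = -2.5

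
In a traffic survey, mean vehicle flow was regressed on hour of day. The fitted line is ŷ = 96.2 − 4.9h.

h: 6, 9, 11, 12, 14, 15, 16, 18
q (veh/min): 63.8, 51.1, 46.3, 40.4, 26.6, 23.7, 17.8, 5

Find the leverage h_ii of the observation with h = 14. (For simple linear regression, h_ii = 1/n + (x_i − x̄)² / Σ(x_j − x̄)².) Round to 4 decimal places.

h̄ = (6 + 9 + 11 + 12 + 14 + 15 + 16 + 18)/8 = 12.625
Σ(h − h̄)² = 43.8906 + 13.1406 + 2.64062 + 0.390625 + 1.89062 + 5.64062 + 11.3906 + 28.8906 = 107.875
h = 1/8 + (1.375)²/107.875 = 0.125 + 0.0175261 = 0.1425

h = 0.1425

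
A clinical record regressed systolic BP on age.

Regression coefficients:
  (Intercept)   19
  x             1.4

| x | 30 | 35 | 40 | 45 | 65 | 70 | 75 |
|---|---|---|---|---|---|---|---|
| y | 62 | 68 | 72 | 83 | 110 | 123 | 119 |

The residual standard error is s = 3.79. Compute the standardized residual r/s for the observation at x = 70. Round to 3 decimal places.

1.583

ŷ = 19 + 1.4·70 = 117
r = 123 − 117 = 6
r/s = 6 / 3.79 = 1.583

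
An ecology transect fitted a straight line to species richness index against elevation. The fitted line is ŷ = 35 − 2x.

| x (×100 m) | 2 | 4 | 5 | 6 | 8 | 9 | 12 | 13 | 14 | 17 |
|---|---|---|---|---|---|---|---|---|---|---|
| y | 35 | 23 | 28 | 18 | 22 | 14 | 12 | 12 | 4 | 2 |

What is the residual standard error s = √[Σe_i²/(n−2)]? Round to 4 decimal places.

s = 3.6056

x=2: ŷ = 35 − 2·2 = 31; e = 35 − 31 = 4
x=4: ŷ = 35 − 2·4 = 27; e = 23 − 27 = -4
x=5: ŷ = 35 − 2·5 = 25; e = 28 − 25 = 3
x=6: ŷ = 35 − 2·6 = 23; e = 18 − 23 = -5
x=8: ŷ = 35 − 2·8 = 19; e = 22 − 19 = 3
x=9: ŷ = 35 − 2·9 = 17; e = 14 − 17 = -3
x=12: ŷ = 35 − 2·12 = 11; e = 12 − 11 = 1
x=13: ŷ = 35 − 2·13 = 9; e = 12 − 9 = 3
x=14: ŷ = 35 − 2·14 = 7; e = 4 − 7 = -3
x=17: ŷ = 35 − 2·17 = 1; e = 2 − 1 = 1
SSE = 16 + 16 + 9 + 25 + 9 + 9 + 1 + 9 + 9 + 1 = 104
s = √(104/8) = √13 ≈ 3.6056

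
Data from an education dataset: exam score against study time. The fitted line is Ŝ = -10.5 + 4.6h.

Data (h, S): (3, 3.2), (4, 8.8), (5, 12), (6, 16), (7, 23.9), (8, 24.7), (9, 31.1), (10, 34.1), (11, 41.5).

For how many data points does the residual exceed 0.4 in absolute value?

h=3: Ŝ = -10.5 + 4.6·3 = 3.3; r = 3.2 − 3.3 = -0.1
h=4: Ŝ = -10.5 + 4.6·4 = 7.9; r = 8.8 − 7.9 = 0.9
h=5: Ŝ = -10.5 + 4.6·5 = 12.5; r = 12 − 12.5 = -0.5
h=6: Ŝ = -10.5 + 4.6·6 = 17.1; r = 16 − 17.1 = -1.1
h=7: Ŝ = -10.5 + 4.6·7 = 21.7; r = 23.9 − 21.7 = 2.2
h=8: Ŝ = -10.5 + 4.6·8 = 26.3; r = 24.7 − 26.3 = -1.6
h=9: Ŝ = -10.5 + 4.6·9 = 30.9; r = 31.1 − 30.9 = 0.2
h=10: Ŝ = -10.5 + 4.6·10 = 35.5; r = 34.1 − 35.5 = -1.4
h=11: Ŝ = -10.5 + 4.6·11 = 40.1; r = 41.5 − 40.1 = 1.4
|r| > 0.4: h=4 (|r|=0.9), h=5 (|r|=0.5), h=6 (|r|=1.1), h=7 (|r|=2.2), h=8 (|r|=1.6), h=10 (|r|=1.4), h=11 (|r|=1.4) → 7

7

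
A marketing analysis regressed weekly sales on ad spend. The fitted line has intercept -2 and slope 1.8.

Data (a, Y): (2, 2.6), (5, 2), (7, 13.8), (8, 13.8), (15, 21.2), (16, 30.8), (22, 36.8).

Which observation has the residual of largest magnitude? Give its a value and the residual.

a = 5, e = -5

a=2: Ŷ = -2 + 1.8·2 = 1.6; e = 2.6 − 1.6 = 1
a=5: Ŷ = -2 + 1.8·5 = 7; e = 2 − 7 = -5
a=7: Ŷ = -2 + 1.8·7 = 10.6; e = 13.8 − 10.6 = 3.2
a=8: Ŷ = -2 + 1.8·8 = 12.4; e = 13.8 − 12.4 = 1.4
a=15: Ŷ = -2 + 1.8·15 = 25; e = 21.2 − 25 = -3.8
a=16: Ŷ = -2 + 1.8·16 = 26.8; e = 30.8 − 26.8 = 4
a=22: Ŷ = -2 + 1.8·22 = 37.6; e = 36.8 − 37.6 = -0.8
Largest |e| is 5 at a = 5, residual -5.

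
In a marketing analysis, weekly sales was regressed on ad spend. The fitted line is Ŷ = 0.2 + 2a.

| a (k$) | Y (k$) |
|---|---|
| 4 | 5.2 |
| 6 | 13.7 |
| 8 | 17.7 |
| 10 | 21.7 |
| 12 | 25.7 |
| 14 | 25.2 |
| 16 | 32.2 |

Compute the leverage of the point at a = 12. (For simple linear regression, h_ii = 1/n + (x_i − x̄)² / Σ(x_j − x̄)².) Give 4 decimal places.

ā = (4 + 6 + 8 + 10 + 12 + 14 + 16)/7 = 10
Σ(a − ā)² = 36 + 16 + 4 + 0 + 4 + 16 + 36 = 112
h = 1/7 + (2)²/112 = 0.142857 + 0.0357143 = 0.1786

h = 0.1786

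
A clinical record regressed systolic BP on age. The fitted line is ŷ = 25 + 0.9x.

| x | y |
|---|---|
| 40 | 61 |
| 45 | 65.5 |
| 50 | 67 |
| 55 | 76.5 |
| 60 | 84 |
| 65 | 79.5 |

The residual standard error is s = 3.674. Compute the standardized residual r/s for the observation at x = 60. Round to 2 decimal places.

1.36

ŷ = 25 + 0.9·60 = 79
r = 84 − 79 = 5
r/s = 5 / 3.674 = 1.36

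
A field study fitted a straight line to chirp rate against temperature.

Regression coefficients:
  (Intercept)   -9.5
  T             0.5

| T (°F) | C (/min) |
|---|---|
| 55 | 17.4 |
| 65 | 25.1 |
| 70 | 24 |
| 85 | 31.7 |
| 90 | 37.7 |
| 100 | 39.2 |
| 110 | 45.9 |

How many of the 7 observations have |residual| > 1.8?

2

T=55: ŷ = -9.5 + 0.5·55 = 18; r = 17.4 − 18 = -0.6
T=65: ŷ = -9.5 + 0.5·65 = 23; r = 25.1 − 23 = 2.1
T=70: ŷ = -9.5 + 0.5·70 = 25.5; r = 24 − 25.5 = -1.5
T=85: ŷ = -9.5 + 0.5·85 = 33; r = 31.7 − 33 = -1.3
T=90: ŷ = -9.5 + 0.5·90 = 35.5; r = 37.7 − 35.5 = 2.2
T=100: ŷ = -9.5 + 0.5·100 = 40.5; r = 39.2 − 40.5 = -1.3
T=110: ŷ = -9.5 + 0.5·110 = 45.5; r = 45.9 − 45.5 = 0.4
|r| > 1.8: T=65 (|r|=2.1), T=90 (|r|=2.2) → 2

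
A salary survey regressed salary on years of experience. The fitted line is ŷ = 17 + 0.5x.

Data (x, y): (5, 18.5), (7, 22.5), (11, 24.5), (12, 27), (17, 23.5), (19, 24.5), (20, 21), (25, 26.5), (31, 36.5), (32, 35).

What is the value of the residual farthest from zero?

x=5: ŷ = 17 + 0.5·5 = 19.5; e = 18.5 − 19.5 = -1
x=7: ŷ = 17 + 0.5·7 = 20.5; e = 22.5 − 20.5 = 2
x=11: ŷ = 17 + 0.5·11 = 22.5; e = 24.5 − 22.5 = 2
x=12: ŷ = 17 + 0.5·12 = 23; e = 27 − 23 = 4
x=17: ŷ = 17 + 0.5·17 = 25.5; e = 23.5 − 25.5 = -2
x=19: ŷ = 17 + 0.5·19 = 26.5; e = 24.5 − 26.5 = -2
x=20: ŷ = 17 + 0.5·20 = 27; e = 21 − 27 = -6
x=25: ŷ = 17 + 0.5·25 = 29.5; e = 26.5 − 29.5 = -3
x=31: ŷ = 17 + 0.5·31 = 32.5; e = 36.5 − 32.5 = 4
x=32: ŷ = 17 + 0.5·32 = 33; e = 35 − 33 = 2
Largest |e| is 6 at x = 20, residual -6.

e = -6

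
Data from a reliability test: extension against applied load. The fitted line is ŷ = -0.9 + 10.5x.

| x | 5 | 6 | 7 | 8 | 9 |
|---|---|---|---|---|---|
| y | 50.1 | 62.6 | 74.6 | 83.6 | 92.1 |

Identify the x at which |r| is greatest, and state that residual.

x=5: ŷ = -0.9 + 10.5·5 = 51.6; r = 50.1 − 51.6 = -1.5
x=6: ŷ = -0.9 + 10.5·6 = 62.1; r = 62.6 − 62.1 = 0.5
x=7: ŷ = -0.9 + 10.5·7 = 72.6; r = 74.6 − 72.6 = 2
x=8: ŷ = -0.9 + 10.5·8 = 83.1; r = 83.6 − 83.1 = 0.5
x=9: ŷ = -0.9 + 10.5·9 = 93.6; r = 92.1 − 93.6 = -1.5
Largest |r| is 2 at x = 7, residual 2.

x = 7, r = 2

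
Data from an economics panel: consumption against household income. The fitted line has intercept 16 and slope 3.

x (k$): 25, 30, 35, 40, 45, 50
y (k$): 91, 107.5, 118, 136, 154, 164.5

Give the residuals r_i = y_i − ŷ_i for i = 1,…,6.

0, 1.5, -3, 0, 3, -1.5

x=25: ŷ = 16 + 3·25 = 91; r = 91 − 91 = 0
x=30: ŷ = 16 + 3·30 = 106; r = 107.5 − 106 = 1.5
x=35: ŷ = 16 + 3·35 = 121; r = 118 − 121 = -3
x=40: ŷ = 16 + 3·40 = 136; r = 136 − 136 = 0
x=45: ŷ = 16 + 3·45 = 151; r = 154 − 151 = 3
x=50: ŷ = 16 + 3·50 = 166; r = 164.5 − 166 = -1.5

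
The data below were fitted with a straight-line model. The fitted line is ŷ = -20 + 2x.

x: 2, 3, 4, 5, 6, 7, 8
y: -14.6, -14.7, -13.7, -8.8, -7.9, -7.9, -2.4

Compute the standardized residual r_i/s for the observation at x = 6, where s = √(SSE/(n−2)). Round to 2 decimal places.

x=2: ŷ = -20 + 2·2 = -16; r = -14.6 − (-16) = 1.4
x=3: ŷ = -20 + 2·3 = -14; r = -14.7 − (-14) = -0.7
x=4: ŷ = -20 + 2·4 = -12; r = -13.7 − (-12) = -1.7
x=5: ŷ = -20 + 2·5 = -10; r = -8.8 − (-10) = 1.2
x=6: ŷ = -20 + 2·6 = -8; r = -7.9 − (-8) = 0.1
x=7: ŷ = -20 + 2·7 = -6; r = -7.9 − (-6) = -1.9
x=8: ŷ = -20 + 2·8 = -4; r = -2.4 − (-4) = 1.6
SSE = 1.96 + 0.49 + 2.89 + 1.44 + 0.01 + 3.61 + 2.56 = 12.96
s = √(12.96/5) = 1.60997
r/s = 0.1 / 1.60997 = 0.06

0.06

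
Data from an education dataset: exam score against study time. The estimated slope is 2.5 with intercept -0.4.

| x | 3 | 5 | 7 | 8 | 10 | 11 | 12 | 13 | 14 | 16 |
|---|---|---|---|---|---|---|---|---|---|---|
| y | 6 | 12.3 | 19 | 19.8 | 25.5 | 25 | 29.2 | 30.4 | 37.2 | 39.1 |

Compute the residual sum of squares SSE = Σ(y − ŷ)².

SSE = 20.18

x=3: ŷ = -0.4 + 2.5·3 = 7.1; e = 6 − 7.1 = -1.1
x=5: ŷ = -0.4 + 2.5·5 = 12.1; e = 12.3 − 12.1 = 0.2
x=7: ŷ = -0.4 + 2.5·7 = 17.1; e = 19 − 17.1 = 1.9
x=8: ŷ = -0.4 + 2.5·8 = 19.6; e = 19.8 − 19.6 = 0.2
x=10: ŷ = -0.4 + 2.5·10 = 24.6; e = 25.5 − 24.6 = 0.9
x=11: ŷ = -0.4 + 2.5·11 = 27.1; e = 25 − 27.1 = -2.1
x=12: ŷ = -0.4 + 2.5·12 = 29.6; e = 29.2 − 29.6 = -0.4
x=13: ŷ = -0.4 + 2.5·13 = 32.1; e = 30.4 − 32.1 = -1.7
x=14: ŷ = -0.4 + 2.5·14 = 34.6; e = 37.2 − 34.6 = 2.6
x=16: ŷ = -0.4 + 2.5·16 = 39.6; e = 39.1 − 39.6 = -0.5
SSE = 1.21 + 0.04 + 3.61 + 0.04 + 0.81 + 4.41 + 0.16 + 2.89 + 6.76 + 0.25 = 20.18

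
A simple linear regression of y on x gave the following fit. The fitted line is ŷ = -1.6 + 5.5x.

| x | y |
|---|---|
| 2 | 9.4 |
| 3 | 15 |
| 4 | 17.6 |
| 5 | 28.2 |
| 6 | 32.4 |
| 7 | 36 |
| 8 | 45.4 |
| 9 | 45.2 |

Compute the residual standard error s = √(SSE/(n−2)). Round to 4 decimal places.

s = 2.2818

x=2: ŷ = -1.6 + 5.5·2 = 9.4; r = 9.4 − 9.4 = 0
x=3: ŷ = -1.6 + 5.5·3 = 14.9; r = 15 − 14.9 = 0.1
x=4: ŷ = -1.6 + 5.5·4 = 20.4; r = 17.6 − 20.4 = -2.8
x=5: ŷ = -1.6 + 5.5·5 = 25.9; r = 28.2 − 25.9 = 2.3
x=6: ŷ = -1.6 + 5.5·6 = 31.4; r = 32.4 − 31.4 = 1
x=7: ŷ = -1.6 + 5.5·7 = 36.9; r = 36 − 36.9 = -0.9
x=8: ŷ = -1.6 + 5.5·8 = 42.4; r = 45.4 − 42.4 = 3
x=9: ŷ = -1.6 + 5.5·9 = 47.9; r = 45.2 − 47.9 = -2.7
SSE = 0 + 0.01 + 7.84 + 5.29 + 1 + 0.81 + 9 + 7.29 = 31.24
s = √(31.24/6) = √5.20667 ≈ 2.2818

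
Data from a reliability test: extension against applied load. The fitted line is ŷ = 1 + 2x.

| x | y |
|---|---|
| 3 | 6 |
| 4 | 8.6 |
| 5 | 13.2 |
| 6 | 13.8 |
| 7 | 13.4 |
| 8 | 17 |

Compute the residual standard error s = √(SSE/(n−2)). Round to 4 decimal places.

s = 1.5166

x=3: ŷ = 1 + 2·3 = 7; r = 6 − 7 = -1
x=4: ŷ = 1 + 2·4 = 9; r = 8.6 − 9 = -0.4
x=5: ŷ = 1 + 2·5 = 11; r = 13.2 − 11 = 2.2
x=6: ŷ = 1 + 2·6 = 13; r = 13.8 − 13 = 0.8
x=7: ŷ = 1 + 2·7 = 15; r = 13.4 − 15 = -1.6
x=8: ŷ = 1 + 2·8 = 17; r = 17 − 17 = 0
SSE = 1 + 0.16 + 4.84 + 0.64 + 2.56 + 0 = 9.2
s = √(9.2/4) = √2.3 ≈ 1.5166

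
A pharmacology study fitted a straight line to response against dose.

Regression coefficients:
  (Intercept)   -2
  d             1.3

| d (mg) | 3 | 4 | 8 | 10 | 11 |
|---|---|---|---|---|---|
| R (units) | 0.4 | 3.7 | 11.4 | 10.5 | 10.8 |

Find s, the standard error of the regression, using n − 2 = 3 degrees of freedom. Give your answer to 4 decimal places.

s = 2.1602

d=3: ŷ = -2 + 1.3·3 = 1.9; e = 0.4 − 1.9 = -1.5
d=4: ŷ = -2 + 1.3·4 = 3.2; e = 3.7 − 3.2 = 0.5
d=8: ŷ = -2 + 1.3·8 = 8.4; e = 11.4 − 8.4 = 3
d=10: ŷ = -2 + 1.3·10 = 11; e = 10.5 − 11 = -0.5
d=11: ŷ = -2 + 1.3·11 = 12.3; e = 10.8 − 12.3 = -1.5
SSE = 2.25 + 0.25 + 9 + 0.25 + 2.25 = 14
s = √(14/3) = √4.66667 ≈ 2.1602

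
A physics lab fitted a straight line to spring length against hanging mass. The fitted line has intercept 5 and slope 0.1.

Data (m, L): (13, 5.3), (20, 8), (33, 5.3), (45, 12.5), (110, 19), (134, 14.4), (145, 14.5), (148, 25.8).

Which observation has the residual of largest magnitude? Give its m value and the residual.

m=13: L̂ = 5 + 0.1·13 = 6.3; e = 5.3 − 6.3 = -1
m=20: L̂ = 5 + 0.1·20 = 7; e = 8 − 7 = 1
m=33: L̂ = 5 + 0.1·33 = 8.3; e = 5.3 − 8.3 = -3
m=45: L̂ = 5 + 0.1·45 = 9.5; e = 12.5 − 9.5 = 3
m=110: L̂ = 5 + 0.1·110 = 16; e = 19 − 16 = 3
m=134: L̂ = 5 + 0.1·134 = 18.4; e = 14.4 − 18.4 = -4
m=145: L̂ = 5 + 0.1·145 = 19.5; e = 14.5 − 19.5 = -5
m=148: L̂ = 5 + 0.1·148 = 19.8; e = 25.8 − 19.8 = 6
Largest |e| is 6 at m = 148, residual 6.

m = 148, e = 6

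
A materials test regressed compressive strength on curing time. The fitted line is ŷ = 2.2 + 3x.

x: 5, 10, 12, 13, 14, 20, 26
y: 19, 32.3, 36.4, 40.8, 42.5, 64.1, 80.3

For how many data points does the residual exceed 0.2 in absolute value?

x=5: ŷ = 2.2 + 3·5 = 17.2; e = 19 − 17.2 = 1.8
x=10: ŷ = 2.2 + 3·10 = 32.2; e = 32.3 − 32.2 = 0.1
x=12: ŷ = 2.2 + 3·12 = 38.2; e = 36.4 − 38.2 = -1.8
x=13: ŷ = 2.2 + 3·13 = 41.2; e = 40.8 − 41.2 = -0.4
x=14: ŷ = 2.2 + 3·14 = 44.2; e = 42.5 − 44.2 = -1.7
x=20: ŷ = 2.2 + 3·20 = 62.2; e = 64.1 − 62.2 = 1.9
x=26: ŷ = 2.2 + 3·26 = 80.2; e = 80.3 − 80.2 = 0.1
|e| > 0.2: x=5 (|e|=1.8), x=12 (|e|=1.8), x=13 (|e|=0.4), x=14 (|e|=1.7), x=20 (|e|=1.9) → 5

5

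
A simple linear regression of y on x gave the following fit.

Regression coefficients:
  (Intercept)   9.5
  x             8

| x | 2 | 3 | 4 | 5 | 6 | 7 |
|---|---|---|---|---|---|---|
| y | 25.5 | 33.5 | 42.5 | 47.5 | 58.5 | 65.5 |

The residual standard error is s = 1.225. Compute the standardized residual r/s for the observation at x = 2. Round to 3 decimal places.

0.000

ŷ = 9.5 + 8·2 = 25.5
r = 25.5 − 25.5 = 0
r/s = 0 / 1.225 = 0.000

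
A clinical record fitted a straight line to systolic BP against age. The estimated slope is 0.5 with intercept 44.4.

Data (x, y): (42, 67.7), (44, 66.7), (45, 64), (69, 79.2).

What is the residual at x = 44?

r = 0.3

ŷ = 44.4 + 0.5·44 = 66.4
r = 66.7 − 66.4 = 0.3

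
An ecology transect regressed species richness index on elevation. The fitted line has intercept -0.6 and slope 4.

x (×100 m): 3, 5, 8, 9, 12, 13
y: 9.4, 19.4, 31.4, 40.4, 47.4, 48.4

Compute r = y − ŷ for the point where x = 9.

ŷ = -0.6 + 4·9 = 35.4
r = 40.4 − 35.4 = 5

r = 5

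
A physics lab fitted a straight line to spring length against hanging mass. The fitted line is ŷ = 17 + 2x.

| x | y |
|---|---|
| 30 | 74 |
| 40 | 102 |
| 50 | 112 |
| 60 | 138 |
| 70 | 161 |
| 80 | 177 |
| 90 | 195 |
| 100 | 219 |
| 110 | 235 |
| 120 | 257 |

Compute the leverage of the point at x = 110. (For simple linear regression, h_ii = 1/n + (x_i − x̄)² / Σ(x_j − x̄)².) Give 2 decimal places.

h = 0.25

x̄ = (30 + 40 + 50 + 60 + 70 + 80 + 90 + 100 + 110 + 120)/10 = 75
Σ(x − x̄)² = 2025 + 1225 + 625 + 225 + 25 + 25 + 225 + 625 + 1225 + 2025 = 8250
h = 1/10 + (35)²/8250 = 0.1 + 0.148485 = 0.25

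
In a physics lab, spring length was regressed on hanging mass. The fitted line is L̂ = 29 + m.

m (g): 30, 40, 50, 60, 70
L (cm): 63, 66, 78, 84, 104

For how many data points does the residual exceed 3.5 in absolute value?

m=30: L̂ = 29 + 30 = 59; e = 63 − 59 = 4
m=40: L̂ = 29 + 40 = 69; e = 66 − 69 = -3
m=50: L̂ = 29 + 50 = 79; e = 78 − 79 = -1
m=60: L̂ = 29 + 60 = 89; e = 84 − 89 = -5
m=70: L̂ = 29 + 70 = 99; e = 104 − 99 = 5
|e| > 3.5: m=30 (|e|=4), m=60 (|e|=5), m=70 (|e|=5) → 3

3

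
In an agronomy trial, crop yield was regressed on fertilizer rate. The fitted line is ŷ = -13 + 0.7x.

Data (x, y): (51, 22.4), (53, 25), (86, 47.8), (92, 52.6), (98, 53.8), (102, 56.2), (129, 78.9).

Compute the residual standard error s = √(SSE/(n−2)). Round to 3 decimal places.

s = 1.633

x=51: ŷ = -13 + 0.7·51 = 22.7; r = 22.4 − 22.7 = -0.3
x=53: ŷ = -13 + 0.7·53 = 24.1; r = 25 − 24.1 = 0.9
x=86: ŷ = -13 + 0.7·86 = 47.2; r = 47.8 − 47.2 = 0.6
x=92: ŷ = -13 + 0.7·92 = 51.4; r = 52.6 − 51.4 = 1.2
x=98: ŷ = -13 + 0.7·98 = 55.6; r = 53.8 − 55.6 = -1.8
x=102: ŷ = -13 + 0.7·102 = 58.4; r = 56.2 − 58.4 = -2.2
x=129: ŷ = -13 + 0.7·129 = 77.3; r = 78.9 − 77.3 = 1.6
SSE = 0.09 + 0.81 + 0.36 + 1.44 + 3.24 + 4.84 + 2.56 = 13.34
s = √(13.34/5) = √2.668 ≈ 1.633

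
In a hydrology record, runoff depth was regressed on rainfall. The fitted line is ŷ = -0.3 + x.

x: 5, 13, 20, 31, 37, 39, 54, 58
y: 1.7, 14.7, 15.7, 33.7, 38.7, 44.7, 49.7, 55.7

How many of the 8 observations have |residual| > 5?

x=5: ŷ = -0.3 + 5 = 4.7; r = 1.7 − 4.7 = -3
x=13: ŷ = -0.3 + 13 = 12.7; r = 14.7 − 12.7 = 2
x=20: ŷ = -0.3 + 20 = 19.7; r = 15.7 − 19.7 = -4
x=31: ŷ = -0.3 + 31 = 30.7; r = 33.7 − 30.7 = 3
x=37: ŷ = -0.3 + 37 = 36.7; r = 38.7 − 36.7 = 2
x=39: ŷ = -0.3 + 39 = 38.7; r = 44.7 − 38.7 = 6
x=54: ŷ = -0.3 + 54 = 53.7; r = 49.7 − 53.7 = -4
x=58: ŷ = -0.3 + 58 = 57.7; r = 55.7 − 57.7 = -2
|r| > 5: x=39 (|r|=6) → 1

1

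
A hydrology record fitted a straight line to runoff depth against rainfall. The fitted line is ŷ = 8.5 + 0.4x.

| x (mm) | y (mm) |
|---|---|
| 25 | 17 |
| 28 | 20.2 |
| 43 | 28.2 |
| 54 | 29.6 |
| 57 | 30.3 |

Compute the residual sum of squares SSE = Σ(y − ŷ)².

SSE = 10

x=25: ŷ = 8.5 + 0.4·25 = 18.5; r = 17 − 18.5 = -1.5
x=28: ŷ = 8.5 + 0.4·28 = 19.7; r = 20.2 − 19.7 = 0.5
x=43: ŷ = 8.5 + 0.4·43 = 25.7; r = 28.2 − 25.7 = 2.5
x=54: ŷ = 8.5 + 0.4·54 = 30.1; r = 29.6 − 30.1 = -0.5
x=57: ŷ = 8.5 + 0.4·57 = 31.3; r = 30.3 − 31.3 = -1
SSE = 2.25 + 0.25 + 6.25 + 0.25 + 1 = 10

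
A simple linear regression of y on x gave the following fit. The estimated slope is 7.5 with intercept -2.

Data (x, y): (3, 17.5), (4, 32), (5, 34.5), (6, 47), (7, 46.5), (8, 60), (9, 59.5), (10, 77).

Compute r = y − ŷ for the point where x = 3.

ŷ = -2 + 7.5·3 = 20.5
r = 17.5 − 20.5 = -3

r = -3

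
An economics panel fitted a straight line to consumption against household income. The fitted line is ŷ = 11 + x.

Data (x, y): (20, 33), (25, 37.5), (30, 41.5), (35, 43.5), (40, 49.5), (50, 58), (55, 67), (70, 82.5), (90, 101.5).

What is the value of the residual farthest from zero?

x=20: ŷ = 11 + 20 = 31; e = 33 − 31 = 2
x=25: ŷ = 11 + 25 = 36; e = 37.5 − 36 = 1.5
x=30: ŷ = 11 + 30 = 41; e = 41.5 − 41 = 0.5
x=35: ŷ = 11 + 35 = 46; e = 43.5 − 46 = -2.5
x=40: ŷ = 11 + 40 = 51; e = 49.5 − 51 = -1.5
x=50: ŷ = 11 + 50 = 61; e = 58 − 61 = -3
x=55: ŷ = 11 + 55 = 66; e = 67 − 66 = 1
x=70: ŷ = 11 + 70 = 81; e = 82.5 − 81 = 1.5
x=90: ŷ = 11 + 90 = 101; e = 101.5 − 101 = 0.5
Largest |e| is 3 at x = 50, residual -3.

e = -3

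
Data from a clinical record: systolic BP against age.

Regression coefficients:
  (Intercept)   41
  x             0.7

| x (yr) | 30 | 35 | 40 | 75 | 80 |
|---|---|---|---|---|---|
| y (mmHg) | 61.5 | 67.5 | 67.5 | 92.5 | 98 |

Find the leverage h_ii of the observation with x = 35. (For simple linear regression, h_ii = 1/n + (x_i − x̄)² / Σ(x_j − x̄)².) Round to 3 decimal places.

x̄ = (30 + 35 + 40 + 75 + 80)/5 = 52
Σ(x − x̄)² = 484 + 289 + 144 + 529 + 784 = 2230
h = 1/5 + (-17)²/2230 = 0.2 + 0.129596 = 0.330

h = 0.330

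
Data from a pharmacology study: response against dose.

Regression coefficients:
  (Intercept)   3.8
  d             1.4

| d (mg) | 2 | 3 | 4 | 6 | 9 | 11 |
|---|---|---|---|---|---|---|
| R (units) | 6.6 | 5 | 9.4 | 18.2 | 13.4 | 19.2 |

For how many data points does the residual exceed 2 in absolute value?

3

d=2: ŷ = 3.8 + 1.4·2 = 6.6; e = 6.6 − 6.6 = 0
d=3: ŷ = 3.8 + 1.4·3 = 8; e = 5 − 8 = -3
d=4: ŷ = 3.8 + 1.4·4 = 9.4; e = 9.4 − 9.4 = 0
d=6: ŷ = 3.8 + 1.4·6 = 12.2; e = 18.2 − 12.2 = 6
d=9: ŷ = 3.8 + 1.4·9 = 16.4; e = 13.4 − 16.4 = -3
d=11: ŷ = 3.8 + 1.4·11 = 19.2; e = 19.2 − 19.2 = 0
|e| > 2: d=3 (|e|=3), d=6 (|e|=6), d=9 (|e|=3) → 3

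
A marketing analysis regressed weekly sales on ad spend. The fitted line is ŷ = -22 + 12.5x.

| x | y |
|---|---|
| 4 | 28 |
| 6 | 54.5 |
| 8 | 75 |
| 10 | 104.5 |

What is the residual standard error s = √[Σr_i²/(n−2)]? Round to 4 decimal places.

s = 2.5981

x=4: ŷ = -22 + 12.5·4 = 28; r = 28 − 28 = 0
x=6: ŷ = -22 + 12.5·6 = 53; r = 54.5 − 53 = 1.5
x=8: ŷ = -22 + 12.5·8 = 78; r = 75 − 78 = -3
x=10: ŷ = -22 + 12.5·10 = 103; r = 104.5 − 103 = 1.5
SSE = 0 + 2.25 + 9 + 2.25 = 13.5
s = √(13.5/2) = √6.75 ≈ 2.5981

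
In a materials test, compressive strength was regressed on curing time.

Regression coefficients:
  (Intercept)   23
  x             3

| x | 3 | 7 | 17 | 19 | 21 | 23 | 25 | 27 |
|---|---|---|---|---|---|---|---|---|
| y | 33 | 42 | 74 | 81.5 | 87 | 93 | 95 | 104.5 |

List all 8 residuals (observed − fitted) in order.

1, -2, 0, 1.5, 1, 1, -3, 0.5

x=3: ŷ = 23 + 3·3 = 32; e = 33 − 32 = 1
x=7: ŷ = 23 + 3·7 = 44; e = 42 − 44 = -2
x=17: ŷ = 23 + 3·17 = 74; e = 74 − 74 = 0
x=19: ŷ = 23 + 3·19 = 80; e = 81.5 − 80 = 1.5
x=21: ŷ = 23 + 3·21 = 86; e = 87 − 86 = 1
x=23: ŷ = 23 + 3·23 = 92; e = 93 − 92 = 1
x=25: ŷ = 23 + 3·25 = 98; e = 95 − 98 = -3
x=27: ŷ = 23 + 3·27 = 104; e = 104.5 − 104 = 0.5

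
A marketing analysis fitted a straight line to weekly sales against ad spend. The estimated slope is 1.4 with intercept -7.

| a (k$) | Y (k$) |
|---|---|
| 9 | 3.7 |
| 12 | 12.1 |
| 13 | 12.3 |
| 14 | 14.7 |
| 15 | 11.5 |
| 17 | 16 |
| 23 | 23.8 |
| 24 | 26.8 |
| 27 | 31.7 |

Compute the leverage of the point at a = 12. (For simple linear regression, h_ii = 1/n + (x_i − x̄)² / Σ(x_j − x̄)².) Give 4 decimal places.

h = 0.1974

ā = (9 + 12 + 13 + 14 + 15 + 17 + 23 + 24 + 27)/9 = 17.1111
Σ(a − ā)² = 65.7901 + 26.1235 + 16.9012 + 9.67901 + 4.45679 + 0.0123457 + 34.679 + 47.4568 + 97.7901 = 302.889
h = 1/9 + (-5.11111)²/302.889 = 0.111111 + 0.0862477 = 0.1974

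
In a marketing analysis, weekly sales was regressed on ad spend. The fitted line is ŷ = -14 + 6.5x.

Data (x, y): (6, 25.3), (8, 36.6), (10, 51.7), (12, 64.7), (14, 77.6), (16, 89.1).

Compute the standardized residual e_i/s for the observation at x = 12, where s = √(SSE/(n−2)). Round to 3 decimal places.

x=6: ŷ = -14 + 6.5·6 = 25; e = 25.3 − 25 = 0.3
x=8: ŷ = -14 + 6.5·8 = 38; e = 36.6 − 38 = -1.4
x=10: ŷ = -14 + 6.5·10 = 51; e = 51.7 − 51 = 0.7
x=12: ŷ = -14 + 6.5·12 = 64; e = 64.7 − 64 = 0.7
x=14: ŷ = -14 + 6.5·14 = 77; e = 77.6 − 77 = 0.6
x=16: ŷ = -14 + 6.5·16 = 90; e = 89.1 − 90 = -0.9
SSE = 0.09 + 1.96 + 0.49 + 0.49 + 0.36 + 0.81 = 4.2
s = √(4.2/4) = 1.0247
e/s = 0.7 / 1.0247 = 0.683

0.683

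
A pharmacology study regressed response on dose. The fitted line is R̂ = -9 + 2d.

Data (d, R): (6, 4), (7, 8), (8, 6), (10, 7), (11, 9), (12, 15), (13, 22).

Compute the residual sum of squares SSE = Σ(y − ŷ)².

d=6: R̂ = -9 + 2·6 = 3; e = 4 − 3 = 1
d=7: R̂ = -9 + 2·7 = 5; e = 8 − 5 = 3
d=8: R̂ = -9 + 2·8 = 7; e = 6 − 7 = -1
d=10: R̂ = -9 + 2·10 = 11; e = 7 − 11 = -4
d=11: R̂ = -9 + 2·11 = 13; e = 9 − 13 = -4
d=12: R̂ = -9 + 2·12 = 15; e = 15 − 15 = 0
d=13: R̂ = -9 + 2·13 = 17; e = 22 − 17 = 5
SSE = 1 + 9 + 1 + 16 + 16 + 0 + 25 = 68

SSE = 68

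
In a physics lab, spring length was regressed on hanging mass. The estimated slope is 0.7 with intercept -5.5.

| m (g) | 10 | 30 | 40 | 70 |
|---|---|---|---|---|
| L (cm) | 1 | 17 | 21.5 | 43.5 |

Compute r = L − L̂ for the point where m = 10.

r = -0.5

L̂ = -5.5 + 0.7·10 = 1.5
r = 1 − 1.5 = -0.5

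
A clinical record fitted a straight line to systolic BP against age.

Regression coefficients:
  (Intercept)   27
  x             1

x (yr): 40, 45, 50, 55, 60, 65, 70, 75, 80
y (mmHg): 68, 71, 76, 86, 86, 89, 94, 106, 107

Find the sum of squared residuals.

x=40: ŷ = 27 + 40 = 67; e = 68 − 67 = 1
x=45: ŷ = 27 + 45 = 72; e = 71 − 72 = -1
x=50: ŷ = 27 + 50 = 77; e = 76 − 77 = -1
x=55: ŷ = 27 + 55 = 82; e = 86 − 82 = 4
x=60: ŷ = 27 + 60 = 87; e = 86 − 87 = -1
x=65: ŷ = 27 + 65 = 92; e = 89 − 92 = -3
x=70: ŷ = 27 + 70 = 97; e = 94 − 97 = -3
x=75: ŷ = 27 + 75 = 102; e = 106 − 102 = 4
x=80: ŷ = 27 + 80 = 107; e = 107 − 107 = 0
SSE = 1 + 1 + 1 + 16 + 1 + 9 + 9 + 16 + 0 = 54

SSE = 54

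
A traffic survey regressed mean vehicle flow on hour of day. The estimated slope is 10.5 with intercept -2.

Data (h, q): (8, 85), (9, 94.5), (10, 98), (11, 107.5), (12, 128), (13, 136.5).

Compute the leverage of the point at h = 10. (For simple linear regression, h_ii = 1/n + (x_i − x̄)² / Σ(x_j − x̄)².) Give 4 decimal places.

h̄ = (8 + 9 + 10 + 11 + 12 + 13)/6 = 10.5
Σ(h − h̄)² = 6.25 + 2.25 + 0.25 + 0.25 + 2.25 + 6.25 = 17.5
h = 1/6 + (-0.5)²/17.5 = 0.166667 + 0.0142857 = 0.1810

h = 0.1810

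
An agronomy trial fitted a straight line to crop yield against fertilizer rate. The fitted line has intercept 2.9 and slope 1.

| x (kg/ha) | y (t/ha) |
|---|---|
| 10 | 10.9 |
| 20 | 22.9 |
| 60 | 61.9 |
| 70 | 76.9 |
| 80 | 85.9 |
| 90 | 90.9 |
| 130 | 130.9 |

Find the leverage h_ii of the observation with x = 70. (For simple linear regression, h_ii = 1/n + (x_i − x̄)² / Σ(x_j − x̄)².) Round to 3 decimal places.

h = 0.145

x̄ = (10 + 20 + 60 + 70 + 80 + 90 + 130)/7 = 65.7143
Σ(x − x̄)² = 3104.08 + 2089.8 + 32.6531 + 18.3673 + 204.082 + 589.796 + 4132.65 = 10171.4
h = 1/7 + (4.28571)²/10171.4 = 0.142857 + 0.00180578 = 0.145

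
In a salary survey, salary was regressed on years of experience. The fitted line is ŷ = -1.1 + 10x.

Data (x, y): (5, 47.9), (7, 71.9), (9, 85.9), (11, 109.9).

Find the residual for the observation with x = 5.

ŷ = -1.1 + 10·5 = 48.9
e = 47.9 − 48.9 = -1

e = -1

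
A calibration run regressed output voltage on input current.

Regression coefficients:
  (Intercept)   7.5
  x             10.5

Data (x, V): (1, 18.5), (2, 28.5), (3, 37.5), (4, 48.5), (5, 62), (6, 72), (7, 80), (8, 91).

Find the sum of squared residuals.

x=1: ŷ = 7.5 + 10.5·1 = 18; r = 18.5 − 18 = 0.5
x=2: ŷ = 7.5 + 10.5·2 = 28.5; r = 28.5 − 28.5 = 0
x=3: ŷ = 7.5 + 10.5·3 = 39; r = 37.5 − 39 = -1.5
x=4: ŷ = 7.5 + 10.5·4 = 49.5; r = 48.5 − 49.5 = -1
x=5: ŷ = 7.5 + 10.5·5 = 60; r = 62 − 60 = 2
x=6: ŷ = 7.5 + 10.5·6 = 70.5; r = 72 − 70.5 = 1.5
x=7: ŷ = 7.5 + 10.5·7 = 81; r = 80 − 81 = -1
x=8: ŷ = 7.5 + 10.5·8 = 91.5; r = 91 − 91.5 = -0.5
SSE = 0.25 + 0 + 2.25 + 1 + 4 + 2.25 + 1 + 0.25 = 11

SSE = 11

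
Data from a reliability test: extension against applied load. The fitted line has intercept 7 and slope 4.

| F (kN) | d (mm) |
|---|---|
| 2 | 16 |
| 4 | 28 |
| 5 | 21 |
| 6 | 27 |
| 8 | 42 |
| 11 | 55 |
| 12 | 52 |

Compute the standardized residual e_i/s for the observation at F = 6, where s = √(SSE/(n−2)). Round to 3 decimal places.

-0.845

F=2: ŷ = 7 + 4·2 = 15; e = 16 − 15 = 1
F=4: ŷ = 7 + 4·4 = 23; e = 28 − 23 = 5
F=5: ŷ = 7 + 4·5 = 27; e = 21 − 27 = -6
F=6: ŷ = 7 + 4·6 = 31; e = 27 − 31 = -4
F=8: ŷ = 7 + 4·8 = 39; e = 42 − 39 = 3
F=11: ŷ = 7 + 4·11 = 51; e = 55 − 51 = 4
F=12: ŷ = 7 + 4·12 = 55; e = 52 − 55 = -3
SSE = 1 + 25 + 36 + 16 + 9 + 16 + 9 = 112
s = √(112/5) = 4.73286
e/s = -4 / 4.73286 = -0.845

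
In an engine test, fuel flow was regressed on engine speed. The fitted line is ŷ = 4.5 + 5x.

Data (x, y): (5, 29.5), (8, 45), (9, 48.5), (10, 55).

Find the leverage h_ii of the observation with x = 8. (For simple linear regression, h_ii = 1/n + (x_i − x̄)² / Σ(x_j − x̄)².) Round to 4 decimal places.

h = 0.2500

x̄ = (5 + 8 + 9 + 10)/4 = 8
Σ(x − x̄)² = 9 + 0 + 1 + 4 = 14
h = 1/4 + (0)²/14 = 0.25 + 0 = 0.2500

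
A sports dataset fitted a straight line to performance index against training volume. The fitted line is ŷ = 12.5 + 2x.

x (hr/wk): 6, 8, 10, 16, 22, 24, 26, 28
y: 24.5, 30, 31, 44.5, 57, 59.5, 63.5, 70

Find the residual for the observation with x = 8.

ŷ = 12.5 + 2·8 = 28.5
r = 30 − 28.5 = 1.5

r = 1.5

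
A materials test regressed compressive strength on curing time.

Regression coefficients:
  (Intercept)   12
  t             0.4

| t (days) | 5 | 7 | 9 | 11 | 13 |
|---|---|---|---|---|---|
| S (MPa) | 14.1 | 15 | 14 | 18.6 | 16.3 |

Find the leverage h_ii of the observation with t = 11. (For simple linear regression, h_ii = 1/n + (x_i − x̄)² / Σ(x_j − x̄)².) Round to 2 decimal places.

h = 0.30

t̄ = (5 + 7 + 9 + 11 + 13)/5 = 9
Σ(t − t̄)² = 16 + 4 + 0 + 4 + 16 = 40
h = 1/5 + (2)²/40 = 0.2 + 0.1 = 0.30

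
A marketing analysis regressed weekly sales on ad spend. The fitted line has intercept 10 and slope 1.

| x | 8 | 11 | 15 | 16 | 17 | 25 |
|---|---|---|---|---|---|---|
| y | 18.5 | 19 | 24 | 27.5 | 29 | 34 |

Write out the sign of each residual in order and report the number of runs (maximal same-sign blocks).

4 runs

x=8: ŷ = 10 + 8 = 18; e = 18.5 − 18 = 0.5
x=11: ŷ = 10 + 11 = 21; e = 19 − 21 = -2
x=15: ŷ = 10 + 15 = 25; e = 24 − 25 = -1
x=16: ŷ = 10 + 16 = 26; e = 27.5 − 26 = 1.5
x=17: ŷ = 10 + 17 = 27; e = 29 − 27 = 2
x=25: ŷ = 10 + 25 = 35; e = 34 − 35 = -1
Signs: + − − + + −
Runs: +×1, −×2, +×2, −×1 → 4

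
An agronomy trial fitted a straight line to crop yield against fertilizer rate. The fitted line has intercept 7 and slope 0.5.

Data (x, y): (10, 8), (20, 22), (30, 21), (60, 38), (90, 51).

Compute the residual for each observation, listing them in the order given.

x=10: ŷ = 7 + 0.5·10 = 12; r = 8 − 12 = -4
x=20: ŷ = 7 + 0.5·20 = 17; r = 22 − 17 = 5
x=30: ŷ = 7 + 0.5·30 = 22; r = 21 − 22 = -1
x=60: ŷ = 7 + 0.5·60 = 37; r = 38 − 37 = 1
x=90: ŷ = 7 + 0.5·90 = 52; r = 51 − 52 = -1

-4, 5, -1, 1, -1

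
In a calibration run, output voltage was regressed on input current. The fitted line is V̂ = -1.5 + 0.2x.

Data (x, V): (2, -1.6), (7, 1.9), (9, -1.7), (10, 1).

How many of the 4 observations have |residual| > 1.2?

x=2: V̂ = -1.5 + 0.2·2 = -1.1; r = -1.6 − (-1.1) = -0.5
x=7: V̂ = -1.5 + 0.2·7 = -0.1; r = 1.9 − (-0.1) = 2
x=9: V̂ = -1.5 + 0.2·9 = 0.3; r = -1.7 − 0.3 = -2
x=10: V̂ = -1.5 + 0.2·10 = 0.5; r = 1 − 0.5 = 0.5
|r| > 1.2: x=7 (|r|=2), x=9 (|r|=2) → 2

2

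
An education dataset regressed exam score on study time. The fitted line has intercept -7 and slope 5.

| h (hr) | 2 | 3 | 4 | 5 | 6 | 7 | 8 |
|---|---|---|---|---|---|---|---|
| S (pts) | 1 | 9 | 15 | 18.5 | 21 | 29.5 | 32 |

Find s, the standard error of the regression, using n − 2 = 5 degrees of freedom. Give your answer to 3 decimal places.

s = 1.817

h=2: ŷ = -7 + 5·2 = 3; r = 1 − 3 = -2
h=3: ŷ = -7 + 5·3 = 8; r = 9 − 8 = 1
h=4: ŷ = -7 + 5·4 = 13; r = 15 − 13 = 2
h=5: ŷ = -7 + 5·5 = 18; r = 18.5 − 18 = 0.5
h=6: ŷ = -7 + 5·6 = 23; r = 21 − 23 = -2
h=7: ŷ = -7 + 5·7 = 28; r = 29.5 − 28 = 1.5
h=8: ŷ = -7 + 5·8 = 33; r = 32 − 33 = -1
SSE = 4 + 1 + 4 + 0.25 + 4 + 2.25 + 1 = 16.5
s = √(16.5/5) = √3.3 ≈ 1.817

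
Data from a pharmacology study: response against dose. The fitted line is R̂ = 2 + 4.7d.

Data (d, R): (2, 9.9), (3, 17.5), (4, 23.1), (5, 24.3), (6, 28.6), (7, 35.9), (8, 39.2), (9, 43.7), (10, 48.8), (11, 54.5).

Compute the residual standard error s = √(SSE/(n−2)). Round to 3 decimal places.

s = 1.401

d=2: R̂ = 2 + 4.7·2 = 11.4; e = 9.9 − 11.4 = -1.5
d=3: R̂ = 2 + 4.7·3 = 16.1; e = 17.5 − 16.1 = 1.4
d=4: R̂ = 2 + 4.7·4 = 20.8; e = 23.1 − 20.8 = 2.3
d=5: R̂ = 2 + 4.7·5 = 25.5; e = 24.3 − 25.5 = -1.2
d=6: R̂ = 2 + 4.7·6 = 30.2; e = 28.6 − 30.2 = -1.6
d=7: R̂ = 2 + 4.7·7 = 34.9; e = 35.9 − 34.9 = 1
d=8: R̂ = 2 + 4.7·8 = 39.6; e = 39.2 − 39.6 = -0.4
d=9: R̂ = 2 + 4.7·9 = 44.3; e = 43.7 − 44.3 = -0.6
d=10: R̂ = 2 + 4.7·10 = 49; e = 48.8 − 49 = -0.2
d=11: R̂ = 2 + 4.7·11 = 53.7; e = 54.5 − 53.7 = 0.8
SSE = 2.25 + 1.96 + 5.29 + 1.44 + 2.56 + 1 + 0.16 + 0.36 + 0.04 + 0.64 = 15.7
s = √(15.7/8) = √1.9625 ≈ 1.401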